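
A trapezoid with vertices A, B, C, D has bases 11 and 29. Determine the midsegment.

The midsegment (median) of a trapezoid connects the midpoints of the non-parallel sides.
Its length is the average of the two bases: (11 + 29) / 2 = 20.

20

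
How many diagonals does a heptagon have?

Each of the 7 vertices connects to 4 non-adjacent vertices via diagonals.
Total connections = 7 × 4 = 28, but each diagonal is counted twice.
Number of diagonals = 28 / 2 = 14.

14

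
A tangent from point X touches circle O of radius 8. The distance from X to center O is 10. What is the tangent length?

tangent = √(d² - r²) = √(10² - 8²) = √(100 - 64) = √36 = 6

6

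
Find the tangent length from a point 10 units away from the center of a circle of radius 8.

The tangent, radius, and line from the external point to the center form a right triangle.
The right angle is where the tangent meets the radius.
By the Pythagorean theorem: tangent² + 8² = 10²
tangent² = 100 - 64 = 36
tangent = 6

6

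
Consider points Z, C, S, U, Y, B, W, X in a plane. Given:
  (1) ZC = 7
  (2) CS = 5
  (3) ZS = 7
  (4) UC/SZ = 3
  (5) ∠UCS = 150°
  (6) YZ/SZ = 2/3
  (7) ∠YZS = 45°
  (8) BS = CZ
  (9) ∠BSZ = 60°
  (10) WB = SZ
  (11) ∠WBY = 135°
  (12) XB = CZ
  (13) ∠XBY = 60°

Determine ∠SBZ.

From the given relations: BS = CZ = 7.
Step 1: By the law of cosines on triangle BSZ: BZ² = 7² + 7² − 2·7·7·cos(60°) = 49, so BZ = 7.
Step 2: By the inverse law of cosines on triangle SBZ: cos(∠SBZ) = (7² + 7² − 7²) / (2·7·7) = 49/98 = 0.5, so ∠SBZ = 60°.

Therefore, the measure of angle ∠SBZ = 60°.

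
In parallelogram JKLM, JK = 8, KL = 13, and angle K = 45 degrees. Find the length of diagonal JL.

Law of cosines: d^2 = 8^2 + 13^2 - 2(8)(13)cos(45°) = 233 - 104*sqrt(2), so d = sqrt(233 - 104*sqrt(2)).

sqrt(233 - 104*sqrt(2))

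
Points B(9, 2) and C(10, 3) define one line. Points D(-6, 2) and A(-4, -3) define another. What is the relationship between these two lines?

Slope of line 1: m1 = (3 - 2)/(10 - 9) = 1/1 = 1
Slope of line 2: m2 = (-3 - 2)/(-4 - -6) = -5/2 = -5/2
m1 != m2 (1 != -5/2), so not parallel.
m1 * m2 = (1) * (-5/2) = -5/2 != -1, so not perpendicular.
The lines are neither parallel nor perpendicular.

Neither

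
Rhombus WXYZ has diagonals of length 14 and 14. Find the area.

The diagonals of a rhombus divide it into four right triangles.
Each triangle has legs 14/ 2 = 7 and 14/2 = 7, so each has area (1/2)*7*7 = 49/2.
Four such triangles give total area = (d1 * d2) / 2 = 98.

98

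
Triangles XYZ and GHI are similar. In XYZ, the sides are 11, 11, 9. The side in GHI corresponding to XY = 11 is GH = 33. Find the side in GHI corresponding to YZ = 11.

Since the triangles are similar, the ratio of corresponding sides is constant.
Scale factor k = GH / XY = 33 / 11 = 3
HI = k * YZ = 3 * 11 = 33

33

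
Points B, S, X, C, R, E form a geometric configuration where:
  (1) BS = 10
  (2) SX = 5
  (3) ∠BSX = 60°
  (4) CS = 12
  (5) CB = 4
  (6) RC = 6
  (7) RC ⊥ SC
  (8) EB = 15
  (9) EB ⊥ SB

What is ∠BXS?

Step 1: By the law of cosines on triangle XSB: XB² = 5² + 10² − 2·5·10·cos(60°) = 75, so XB = 5·√3.
Step 2: By the inverse law of cosines on triangle BXS: cos(∠BXS) = ((5·√3)² + 5² − 10²) / (2·5·√3·5) = 0/86.6 = 0, so ∠BXS = 90°.

Therefore, the measure of angle ∠BXS = 90°.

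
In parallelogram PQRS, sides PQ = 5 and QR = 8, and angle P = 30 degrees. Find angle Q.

Consecutive angles are supplementary: angle Q = 180 - 30 = 150 degrees.

150 degrees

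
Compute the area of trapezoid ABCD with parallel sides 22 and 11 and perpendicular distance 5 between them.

Area of a trapezoid = (base1 + base2) * height / 2
Area = (22 + 11) * 5 / 2
Area = 33 * 5 / 2
Area = 165 / 2
Area = 165/2

165/2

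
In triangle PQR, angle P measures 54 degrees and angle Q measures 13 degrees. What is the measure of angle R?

By the triangle angle sum property, the three interior angles of any triangle add up to 180°.
We know angle P = 54° and angle Q = 13°, so their sum is 67°.
Therefore angle R = 180° - 67° = 113°.

113 degrees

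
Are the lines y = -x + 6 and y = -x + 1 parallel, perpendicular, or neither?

Slope of line 1: m1 = -1
Slope of line 2: m2 = -1
Two lines are parallel if and only if they have equal slopes (or both are vertical).
Here m1 = m2 = -1, confirming the lines are parallel.

Parallel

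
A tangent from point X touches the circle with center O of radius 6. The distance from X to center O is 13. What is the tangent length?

tangent = √(d² - r²) = √(13² - 6²) = √(169 - 36) = √133 = sqrt(133)

sqrt(133)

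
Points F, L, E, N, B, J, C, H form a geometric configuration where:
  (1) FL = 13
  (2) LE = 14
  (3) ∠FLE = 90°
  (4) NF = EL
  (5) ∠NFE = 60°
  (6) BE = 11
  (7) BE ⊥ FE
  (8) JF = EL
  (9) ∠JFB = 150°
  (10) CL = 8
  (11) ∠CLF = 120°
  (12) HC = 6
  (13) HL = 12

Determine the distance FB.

Step 1: By the law of cosines on triangle ELF: EF² = 14² + 13² − 2·14·13·cos(90°) = 365, so EF ≈ 19.1.
Step 2: By the law of cosines on triangle FEB: FB² = 19.1² + 11² − 2·19.1·11·cos(90°) = 486, so FB = 9·√6.

Therefore, the length of FB = 9·√6.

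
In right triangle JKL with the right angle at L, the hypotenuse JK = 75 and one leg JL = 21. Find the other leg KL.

By the Pythagorean theorem: KL^2 = JK^2 - JL^2
KL^2 = 75^2 - 21^2 = 5625 - 441 = 5184
KL = sqrt(5184) = 72

72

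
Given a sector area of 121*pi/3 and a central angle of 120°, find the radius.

The sector covers 120°/360° = 1/3 of the full circle.
Full circle area = 121*pi/3 / 1/3 = 121*pi.
Since full area = πr², we get r² = 121*pi/π = 121, so r = 11.

11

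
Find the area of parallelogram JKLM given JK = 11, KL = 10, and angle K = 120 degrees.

Area = a * b * sin(theta)
Area = 11 * 10 * sin(120 degrees)
Area = 110 * sqrt(3)/2
Area = 55*sqrt(3)

55*sqrt(3)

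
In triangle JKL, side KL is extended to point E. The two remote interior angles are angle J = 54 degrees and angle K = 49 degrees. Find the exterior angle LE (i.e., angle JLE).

The interior angle at L is 180 - 54 - 49 = 77 degrees.
The exterior angle and interior angle at L are supplementary:
Exterior angle = 180 - 77 = 103 degrees.

103 degrees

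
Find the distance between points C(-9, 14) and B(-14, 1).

d = sqrt((-14 - -9)^2 + (1 - 14)^2)
d = sqrt(-5^2 + -13^2)
d = sqrt(25 + 169)
d = sqrt(194)

sqrt(194)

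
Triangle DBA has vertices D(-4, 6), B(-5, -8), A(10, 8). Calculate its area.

Shoelace: Area = (1/2)|-4(-8-8) + -5(8-6) + 10(6--8)| = (1/2)(194) = 97

97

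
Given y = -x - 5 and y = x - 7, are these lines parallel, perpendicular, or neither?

Slope of line 1: m1 = -1
Slope of line 2: m2 = 1
Two lines are perpendicular when the product of their slopes is -1 (negative reciprocals).
m1 * m2 = (-1) * (1) = -1, confirming perpendicularity.

Perpendicular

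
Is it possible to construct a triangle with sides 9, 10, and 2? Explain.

For three segments to close into a triangle, no single side can be as long as the other two combined.
The longest side is 10, and 2 + 9 = 11 > 10.
A triangle can be formed.

Yes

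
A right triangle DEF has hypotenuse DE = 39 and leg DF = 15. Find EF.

By the Pythagorean theorem: EF^2 = DE^2 - DF^2
EF^2 = 39^2 - 15^2 = 1521 - 225 = 1296
EF = sqrt(1296) = 36

36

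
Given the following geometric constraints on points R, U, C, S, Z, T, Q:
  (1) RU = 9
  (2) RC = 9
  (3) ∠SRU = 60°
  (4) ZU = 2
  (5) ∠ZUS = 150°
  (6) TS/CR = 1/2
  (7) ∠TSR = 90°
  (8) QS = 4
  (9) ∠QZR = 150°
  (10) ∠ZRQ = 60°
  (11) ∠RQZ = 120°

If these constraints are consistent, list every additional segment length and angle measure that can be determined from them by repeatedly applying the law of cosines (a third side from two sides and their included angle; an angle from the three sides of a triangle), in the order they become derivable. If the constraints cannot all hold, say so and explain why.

These constraints are not satisfiable: (9), (10) and (11) are the three interior angles of triangle QZR, which must sum to 180°, but 150° + 60° + 120° = 330°. No planar figure meets all of them, so nothing further can be derived.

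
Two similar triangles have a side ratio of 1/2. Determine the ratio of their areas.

Area scales with the square of linear dimensions. If every length is multiplied by 1/2, then the area is multiplied by (1/2)^2 = 1/4.
The area ratio is 1:4.

1:4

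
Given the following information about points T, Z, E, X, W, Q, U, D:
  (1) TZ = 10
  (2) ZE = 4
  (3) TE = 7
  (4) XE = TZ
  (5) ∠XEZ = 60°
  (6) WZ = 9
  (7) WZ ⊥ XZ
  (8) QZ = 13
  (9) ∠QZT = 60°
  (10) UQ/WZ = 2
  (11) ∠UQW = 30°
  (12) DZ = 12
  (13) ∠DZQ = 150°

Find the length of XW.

From the given relations: XE = TZ = 10.
Step 1: By the law of cosines on triangle ZEX: ZX² = 4² + 10² − 2·4·10·cos(60°) = 76, so ZX = 2·√19.
Step 2: By the law of cosines on triangle XZW: XW² = (2·√19)² + 9² − 2·2·√19·9·cos(90°) = 157, so XW = √157.

Therefore, the length of XW = √157.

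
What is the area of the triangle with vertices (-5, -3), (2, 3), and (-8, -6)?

Shoelace: Area = (1/2)|-5(3--6) + 2(-6--3) + -8(-3-3)| = (1/2)(3) = 3/2

3/2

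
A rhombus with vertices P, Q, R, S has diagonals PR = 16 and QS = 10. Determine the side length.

In a rhombus, the diagonals bisect each other perpendicularly, creating four congruent right triangles.
Each triangle has legs 8 (half of 16) and 5 (half of 10).
The hypotenuse of each right triangle is a side of the rhombus:
side = sqrt(8^2 + 5^2) = sqrt(89)

sqrt(89)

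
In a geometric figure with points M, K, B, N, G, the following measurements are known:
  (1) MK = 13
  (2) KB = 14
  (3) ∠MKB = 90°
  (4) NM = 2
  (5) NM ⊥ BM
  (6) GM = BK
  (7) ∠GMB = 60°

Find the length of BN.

Step 1: By the law of cosines on triangle BKM: BM² = 14² + 13² − 2·14·13·cos(90°) = 365, so BM ≈ 19.1.
Step 2: By the law of cosines on triangle BMN: BN² = 19.1² + 2² − 2·19.1·2·cos(90°) = 369, so BN = 3·√41.

Therefore, the length of BN = 3·√41.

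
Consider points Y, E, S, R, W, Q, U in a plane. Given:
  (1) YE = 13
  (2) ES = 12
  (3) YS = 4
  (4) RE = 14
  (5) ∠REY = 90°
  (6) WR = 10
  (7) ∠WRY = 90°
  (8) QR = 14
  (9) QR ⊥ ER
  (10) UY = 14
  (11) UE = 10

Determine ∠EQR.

Step 1: By the law of cosines on triangle QRE: QE² = 14² + 14² − 2·14·14·cos(90°) = 392, so QE = 14·√2.
Step 2: By the inverse law of cosines on triangle EQR: cos(∠EQR) = ((14·√2)² + 14² − 14²) / (2·14·√2·14) = 392/554.37 = 0.7071, so ∠EQR = 45°.

Therefore, the measure of angle ∠EQR = 45°.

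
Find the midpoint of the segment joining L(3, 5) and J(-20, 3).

The midpoint is the average of the coordinates:
x: (3 + -20)/2 = -17/2
y: (5 + 3)/2 = 4
Midpoint = (-17/2, 4)

(-17/2, 4)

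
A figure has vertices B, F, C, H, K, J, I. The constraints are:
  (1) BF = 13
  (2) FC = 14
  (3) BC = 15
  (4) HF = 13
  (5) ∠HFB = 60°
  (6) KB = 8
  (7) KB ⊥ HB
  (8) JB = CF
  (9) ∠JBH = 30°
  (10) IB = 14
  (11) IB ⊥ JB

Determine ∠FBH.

Step 1: By the law of cosines on triangle BFH: BH² = 13² + 13² − 2·13·13·cos(60°) = 169, so BH = 13.
Step 2: By the inverse law of cosines on triangle FBH: cos(∠FBH) = (13² + 13² − 13²) / (2·13·13) = 169/338 = 0.5, so ∠FBH = 60°.

Therefore, the measure of angle ∠FBH = 60°.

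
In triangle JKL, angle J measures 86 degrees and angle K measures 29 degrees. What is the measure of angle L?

Let angle L = x. Then 86 + 29 + x = 180.
x = 180 - 115 = 65 degrees.

65 degrees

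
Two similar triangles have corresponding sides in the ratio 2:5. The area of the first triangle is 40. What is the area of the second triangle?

For similar figures, the area ratio equals the square of the side ratio.
Side ratio (the first triangle to the second triangle) = 2:5, so area ratio = 2^2:5^2 = 4:25.
If the area of the first triangle is 40, then the area of the second triangle = 40 * (25/4) = 250.

250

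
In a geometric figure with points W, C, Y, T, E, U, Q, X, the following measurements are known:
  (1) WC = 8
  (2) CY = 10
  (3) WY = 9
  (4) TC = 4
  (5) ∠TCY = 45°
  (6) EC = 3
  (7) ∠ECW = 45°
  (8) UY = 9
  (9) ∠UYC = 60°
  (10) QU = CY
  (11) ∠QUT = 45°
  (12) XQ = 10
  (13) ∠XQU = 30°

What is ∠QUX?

From the given relations: QU = CY = 10.
Step 1: By the law of cosines on triangle UQX: UX² = 10² + 10² − 2·10·10·cos(30°) = 26.79, so UX ≈ 5.18.
Step 2: By the inverse law of cosines on triangle QUX: cos(∠QUX) = (10² + 5.18² − 10²) / (2·10·5.18) = 26.79/103.53 = 0.2588, so ∠QUX = 75°.

Therefore, the measure of angle ∠QUX = 75°.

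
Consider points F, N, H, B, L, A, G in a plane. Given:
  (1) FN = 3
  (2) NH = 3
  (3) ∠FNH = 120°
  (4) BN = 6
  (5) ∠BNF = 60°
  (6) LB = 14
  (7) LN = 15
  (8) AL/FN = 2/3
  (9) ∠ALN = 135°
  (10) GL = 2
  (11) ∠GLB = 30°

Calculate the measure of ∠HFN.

Step 1: By the law of cosines on triangle FNH: FH² = 3² + 3² − 2·3·3·cos(120°) = 27, so FH = 3·√3.
Step 2: By the inverse law of cosines on triangle HFN: cos(∠HFN) = ((3·√3)² + 3² − 3²) / (2·3·√3·3) = 27/31.18 = 0.866, so ∠HFN = 30°.

Therefore, the measure of angle ∠HFN = 30°.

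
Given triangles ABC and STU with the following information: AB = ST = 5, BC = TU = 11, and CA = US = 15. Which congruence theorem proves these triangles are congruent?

The given information matches SSS: All three pairs of corresponding sides are equal (Side-Side-Side).

SSS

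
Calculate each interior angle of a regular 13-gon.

Each interior angle of a regular n-gon is (n - 2) * 180 / n.
For n = 13: (13 - 2) * 180 / 13 = 1980/13 = 1980/13 degrees.

1980/13 degrees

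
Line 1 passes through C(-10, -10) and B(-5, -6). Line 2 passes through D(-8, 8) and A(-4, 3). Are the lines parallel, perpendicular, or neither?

Slope of line 1: m1 = (-6 - -10)/(-5 - -10) = 4/5 = 4/5
Slope of line 2: m2 = (3 - 8)/(-4 - -8) = -5/4 = -5/4
m1 * m2 = -1, so perpendicular.

Perpendicular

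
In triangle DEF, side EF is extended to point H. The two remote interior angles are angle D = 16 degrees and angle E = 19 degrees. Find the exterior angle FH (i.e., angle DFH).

Exterior angle = 16 + 19 = 35 degrees (exterior angle theorem).

35 degrees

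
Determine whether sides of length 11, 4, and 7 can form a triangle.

Check the triangle inequality: 4 + 7 = 11 ≤ 11.
Since the sum of two sides does not exceed the third, no triangle can be formed.

No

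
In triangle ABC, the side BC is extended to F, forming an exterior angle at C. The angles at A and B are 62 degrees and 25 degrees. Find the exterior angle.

By the exterior angle theorem, an exterior angle of a triangle equals the sum of the two remote interior angles.
Exterior angle = angle A + angle B
Exterior angle = 62 + 25 = 87 degrees

87 degrees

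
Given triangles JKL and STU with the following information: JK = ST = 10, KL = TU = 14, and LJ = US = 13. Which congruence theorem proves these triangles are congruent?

The given information matches SSS: All three pairs of corresponding sides are equal (Side-Side-Side).

SSS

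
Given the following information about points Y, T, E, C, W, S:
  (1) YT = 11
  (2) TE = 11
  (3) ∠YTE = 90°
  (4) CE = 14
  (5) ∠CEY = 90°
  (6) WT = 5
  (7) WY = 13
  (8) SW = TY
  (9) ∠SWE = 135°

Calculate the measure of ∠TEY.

Step 1: By the law of cosines on triangle ETY: EY² = 11² + 11² − 2·11·11·cos(90°) = 242, so EY = 11·√2.
Step 2: By the inverse law of cosines on triangle TEY: cos(∠TEY) = (11² + (11·√2)² − 11²) / (2·11·11·√2) = 242/342.24 = 0.7071, so ∠TEY = 45°.

Therefore, the measure of angle ∠TEY = 45°.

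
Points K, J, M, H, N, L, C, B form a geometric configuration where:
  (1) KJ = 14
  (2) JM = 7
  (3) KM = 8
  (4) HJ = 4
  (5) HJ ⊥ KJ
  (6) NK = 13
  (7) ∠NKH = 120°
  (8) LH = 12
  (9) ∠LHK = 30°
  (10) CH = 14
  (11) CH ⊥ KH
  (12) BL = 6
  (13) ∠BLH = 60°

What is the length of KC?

Step 1: By the law of cosines on triangle HJK: HK² = 4² + 14² − 2·4·14·cos(90°) = 212, so HK = 2·√53.
Step 2: By the law of cosines on triangle KHC: KC² = (2·√53)² + 14² − 2·2·√53·14·cos(90°) = 408, so KC = 2·√102.

Therefore, the length of KC = 2·√102.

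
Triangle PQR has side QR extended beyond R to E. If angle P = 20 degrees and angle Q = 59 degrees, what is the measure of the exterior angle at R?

The interior angle at R is 180 - 20 - 59 = 101 degrees.
The exterior angle and interior angle at R are supplementary:
Exterior angle = 180 - 101 = 79 degrees.

79 degrees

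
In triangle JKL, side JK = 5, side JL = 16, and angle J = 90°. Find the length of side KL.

Since angle J = 90°, this is a right triangle and the law of cosines reduces to the Pythagorean theorem.
KL^2 = 5^2 + 16^2 = 281
KL = sqrt(281)

sqrt(281)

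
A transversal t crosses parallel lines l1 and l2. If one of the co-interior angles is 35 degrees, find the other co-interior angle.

Co-interior (same-side interior) angles are between the parallel lines on the same side of the transversal.
Unlike corresponding or alternate interior angles, they are supplementary rather than equal.
So the angle = 180 - 35 = 145 degrees.

145 degrees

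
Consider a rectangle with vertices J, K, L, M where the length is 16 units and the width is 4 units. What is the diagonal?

A rectangle's diagonal splits it into two right triangles, with the diagonal as the hypotenuse.
By the Pythagorean theorem, d^2 = 16^2 + 4^2 = 272.
Therefore d = sqrt(272) = 4*sqrt(17).

4*sqrt(17)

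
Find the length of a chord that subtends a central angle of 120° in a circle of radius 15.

Chord length = 2r sin(θ/2)
= 2 × 15 × sin(120°/2)
= 2 × 15 × sin(60°)
= 15*sqrt(3)

15*sqrt(3)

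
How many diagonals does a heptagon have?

Total line segments between 7 vertices = C(7,2) = 21.
Subtract the 7 sides: 21 - 7 = 14 diagonals.

14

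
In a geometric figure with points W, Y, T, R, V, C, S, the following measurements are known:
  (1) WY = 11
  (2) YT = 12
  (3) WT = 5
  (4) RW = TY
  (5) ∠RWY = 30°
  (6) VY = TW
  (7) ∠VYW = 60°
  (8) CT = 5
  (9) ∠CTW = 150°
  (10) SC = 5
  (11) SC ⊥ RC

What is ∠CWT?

Step 1: By the law of cosines on triangle WTC: WC² = 5² + 5² − 2·5·5·cos(150°) = 93.3, so WC ≈ 9.66.
Step 2: By the inverse law of cosines on triangle CWT: cos(∠CWT) = (9.66² + 5² − 5²) / (2·9.66·5) = 93.3/96.59 = 0.9659, so ∠CWT = 15°.

Therefore, the measure of angle ∠CWT = 15°.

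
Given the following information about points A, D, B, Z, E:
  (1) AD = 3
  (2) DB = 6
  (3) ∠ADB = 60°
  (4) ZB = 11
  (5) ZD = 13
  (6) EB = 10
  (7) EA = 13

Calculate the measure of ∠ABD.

Step 1: By the law of cosines on triangle BDA: BA² = 6² + 3² − 2·6·3·cos(60°) = 27, so BA = 3·√3.
Step 2: By the inverse law of cosines on triangle ABD: cos(∠ABD) = ((3·√3)² + 6² − 3²) / (2·3·√3·6) = 54/62.35 = 0.866, so ∠ABD = 30°.

Therefore, the measure of angle ∠ABD = 30°.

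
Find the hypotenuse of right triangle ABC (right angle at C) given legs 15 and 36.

AB = sqrt(15^2 + 36^2) = sqrt(1521) = 39

39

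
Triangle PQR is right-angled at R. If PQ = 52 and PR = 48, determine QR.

Rearranging the Pythagorean theorem to solve for the unknown leg:
leg^2 = hypotenuse^2 - known_leg^2 = 2704 - 2304 = 400
leg = sqrt(400) = 20.

20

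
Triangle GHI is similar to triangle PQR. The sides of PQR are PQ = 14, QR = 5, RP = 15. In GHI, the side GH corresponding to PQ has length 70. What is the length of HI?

Similar triangles have proportional sides. Setting up the proportion:
GH / PQ = HI / QR
70 / 14 = HI / 5
HI = 5 * 70 / 14 = 25.

25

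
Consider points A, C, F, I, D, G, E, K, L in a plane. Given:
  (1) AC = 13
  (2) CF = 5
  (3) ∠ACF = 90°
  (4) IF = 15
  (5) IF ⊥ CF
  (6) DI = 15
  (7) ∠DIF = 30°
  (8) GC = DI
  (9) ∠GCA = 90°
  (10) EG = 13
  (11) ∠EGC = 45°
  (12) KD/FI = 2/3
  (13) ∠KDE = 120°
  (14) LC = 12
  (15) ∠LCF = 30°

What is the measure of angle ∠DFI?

Step 1: By the law of cosines on triangle FID: FD² = 15² + 15² − 2·15·15·cos(30°) = 60.29, so FD ≈ 7.76.
Step 2: By the inverse law of cosines on triangle DFI: cos(∠DFI) = (7.76² + 15² − 15²) / (2·7.76·15) = 60.29/232.94 = 0.2588, so ∠DFI = 75°.

Therefore, the measure of angle ∠DFI = 75°.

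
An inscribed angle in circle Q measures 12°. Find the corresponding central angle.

Central angle = 2 × 12° = 24° (inscribed angle theorem).

24°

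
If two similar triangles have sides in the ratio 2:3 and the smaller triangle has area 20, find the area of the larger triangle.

For similar figures, the area ratio equals the square of the side ratio.
Side ratio (the smaller triangle to the larger triangle) = 2:3, so area ratio = 2^2:3^2 = 4:9.
If the area of the smaller triangle is 20, then the area of the larger triangle = 20 * (9/4) = 45.

45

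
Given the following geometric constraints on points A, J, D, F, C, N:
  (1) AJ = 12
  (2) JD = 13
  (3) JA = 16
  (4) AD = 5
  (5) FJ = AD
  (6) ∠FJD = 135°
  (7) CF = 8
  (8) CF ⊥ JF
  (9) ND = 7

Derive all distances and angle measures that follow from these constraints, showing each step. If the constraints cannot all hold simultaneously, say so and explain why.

These constraints are not satisfiable: (1) AJ = 12 and (3) JA = 16 assign two different lengths to the same segment. No planar figure meets all of them, so nothing further can be derived.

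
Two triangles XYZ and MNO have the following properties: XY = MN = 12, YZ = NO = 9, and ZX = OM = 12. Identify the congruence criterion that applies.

The given information provides:
XY = MN = 12, YZ = NO = 9, and ZX = OM = 12
This matches the SSS congruence theorem.
All three pairs of corresponding sides are equal (Side-Side-Side).

SSS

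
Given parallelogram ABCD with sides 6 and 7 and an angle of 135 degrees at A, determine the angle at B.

In a parallelogram, consecutive angles are supplementary (sum to 180°).
angle B = 180 - angle A
angle B = 180 - 135
angle B = 45 degrees

45 degrees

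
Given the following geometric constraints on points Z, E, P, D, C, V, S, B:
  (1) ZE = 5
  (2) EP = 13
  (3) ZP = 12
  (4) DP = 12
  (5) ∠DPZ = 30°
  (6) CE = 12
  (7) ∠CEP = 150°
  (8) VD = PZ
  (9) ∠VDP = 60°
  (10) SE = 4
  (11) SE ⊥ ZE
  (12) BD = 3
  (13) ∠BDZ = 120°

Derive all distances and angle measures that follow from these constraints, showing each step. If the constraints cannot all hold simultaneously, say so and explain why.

The constraints are consistent.

From the given relations:
  VD = PZ = 12

Step 1: From ZP = 12, PD = 12, and ∠ZPD = 30°, by the law of cosines:
  ZD² = ZP² + PD² - 2·ZP·PD·cos(30°) = 144 + 144 - 249.4 = 38.58
  ZD ≈ 6.21

Step 2: From ZE = 5, ES = 4, and ∠ZES = 90°, by the law of cosines:
  ZS² = ZE² + ES² - 2·ZE·ES·cos(90°) = 25 + 16 - 0 = 41
  ZS = √41

Step 3: From PE = 13, EC = 12, and ∠PEC = 150°, by the law of cosines:
  PC² = PE² + EC² - 2·PE·EC·cos(150°) = 169 + 144 + 270.2 = 583.2
  PC ≈ 24.15

Step 4: From PD = 12, DV = 12, and ∠PDV = 60°, by the law of cosines:
  PV² = PD² + DV² - 2·PD·DV·cos(60°) = 144 + 144 - 144 = 144
  PV = 12

Step 5: From ZE = 5, ZP = 12, EP = 13, by the inverse law of cosines:
  cos(∠EZP) = (ZE² + ZP² - EP²) / (2·ZE·ZP)
  ∠EZP = 90°

Step 6: From EP = 13, EZ = 5, PZ = 12, by the inverse law of cosines:
  cos(∠PEZ) = (EP² + EZ² - PZ²) / (2·EP·EZ)
  ∠PEZ = 67.38°

Step 7: From PE = 13, PZ = 12, EZ = 5, by the inverse law of cosines:
  cos(∠EPZ) = (PE² + PZ² - EZ²) / (2·PE·PZ)
  ∠EPZ = 22.62°

Step 8: From ZD = 6.21, DB = 3, and ∠ZDB = 120°, by the law of cosines:
  ZB² = ZD² + DB² - 2·ZD·DB·cos(120°) = 38.58 + 9 + 18.63 = 66.22
  ZB ≈ 8.14

Step 9: From ZD = 6.21, ZP = 12, DP = 12, by the inverse law of cosines:
  cos(∠DZP) = (ZD² + ZP² - DP²) / (2·ZD·ZP)
  ∠DZP = 75°

Step 10: From ZE = 5, ZS = √41, ES = 4, by the inverse law of cosines:
  cos(∠EZS) = (ZE² + ZS² - ES²) / (2·ZE·ZS)
  ∠EZS = 38.66°

Step 11: From PC = 24.15, PE = 13, CE = 12, by the inverse law of cosines:
  cos(∠CPE) = (PC² + PE² - CE²) / (2·PC·PE)
  ∠CPE = 14.39°

Step 12: From PD = 12, PV = 12, DV = 12, by the inverse law of cosines:
  cos(∠DPV) = (PD² + PV² - DV²) / (2·PD·PV)
  ∠DPV = 60°

Step 13: From DP = 12, DZ = 6.21, PZ = 12, by the inverse law of cosines:
  cos(∠PDZ) = (DP² + DZ² - PZ²) / (2·DP·DZ)
  ∠PDZ = 75°

Step 14: From CE = 12, CP = 24.15, EP = 13, by the inverse law of cosines:
  cos(∠ECP) = (CE² + CP² - EP²) / (2·CE·CP)
  ∠ECP = 15.61°

Step 15: From VD = 12, VP = 12, DP = 12, by the inverse law of cosines:
  cos(∠DVP) = (VD² + VP² - DP²) / (2·VD·VP)
  ∠DVP = 60°

Step 16: From SE = 4, SZ = √41, EZ = 5, by the inverse law of cosines:
  cos(∠ESZ) = (SE² + SZ² - EZ²) / (2·SE·SZ)
  ∠ESZ = 51.34°

Step 17: From ZB = 8.14, ZD = 6.21, BD = 3, by the inverse law of cosines:
  cos(∠BZD) = (ZB² + ZD² - BD²) / (2·ZB·ZD)
  ∠BZD = 18.62°

Step 18: From BD = 3, BZ = 8.14, DZ = 6.21, by the inverse law of cosines:
  cos(∠DBZ) = (BD² + BZ² - DZ²) / (2·BD·BZ)
  ∠DBZ = 41.38°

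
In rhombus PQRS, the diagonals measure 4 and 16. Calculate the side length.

The diagonals of a rhombus bisect each other at right angles.
Half-diagonals: 4/2 = 2 and 16/2 = 8
side = sqrt(2^2 + 8^2)
side = sqrt(4 + 64)
side = sqrt(68) = 2*sqrt(17)

2*sqrt(17)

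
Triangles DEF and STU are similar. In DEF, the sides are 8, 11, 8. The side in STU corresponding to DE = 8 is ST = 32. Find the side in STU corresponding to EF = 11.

Since the triangles are similar, the ratio of corresponding sides is constant.
Scale factor k = ST / DE = 32 / 8 = 4
TU = k * EF = 4 * 11 = 44

44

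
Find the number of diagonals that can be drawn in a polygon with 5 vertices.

Each of the 5 vertices connects to 2 non-adjacent vertices via diagonals.
Total connections = 5 × 2 = 10, but each diagonal is counted twice.
Number of diagonals = 10 / 2 = 5.

5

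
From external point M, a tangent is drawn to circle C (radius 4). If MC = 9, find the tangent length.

tangent = √(d² - r²) = √(9² - 4²) = √(81 - 16) = √65 = sqrt(65)

sqrt(65)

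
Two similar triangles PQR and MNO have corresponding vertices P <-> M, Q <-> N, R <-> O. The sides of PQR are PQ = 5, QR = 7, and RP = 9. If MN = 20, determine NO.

k = 20/5 = 4. NO = 4 * 7 = 28.

28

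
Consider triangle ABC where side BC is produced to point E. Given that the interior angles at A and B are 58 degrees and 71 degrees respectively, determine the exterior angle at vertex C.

Exterior angle = 58 + 71 = 129 degrees (exterior angle theorem).

129 degrees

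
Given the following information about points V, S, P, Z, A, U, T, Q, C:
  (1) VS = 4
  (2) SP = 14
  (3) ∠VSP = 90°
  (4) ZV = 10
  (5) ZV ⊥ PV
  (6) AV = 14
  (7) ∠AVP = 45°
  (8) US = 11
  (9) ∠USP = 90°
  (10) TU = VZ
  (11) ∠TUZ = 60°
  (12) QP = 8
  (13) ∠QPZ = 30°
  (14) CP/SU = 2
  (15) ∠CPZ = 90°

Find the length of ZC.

From the given relations: CP = 2·SU = 2·11 = 22.
Step 1: By the law of cosines on triangle VSP: VP² = 4² + 14² − 2·4·14·cos(90°) = 212, so VP = 2·√53.
Step 2: By the law of cosines on triangle ZVP: ZP² = 10² + (2·√53)² − 2·10·2·√53·cos(90°) = 312, so ZP = 2·√78.
Step 3: By the law of cosines on triangle ZPC: ZC² = (2·√78)² + 22² − 2·2·√78·22·cos(90°) = 796, so ZC = 2·√199.

Therefore, the length of ZC = 2·√199.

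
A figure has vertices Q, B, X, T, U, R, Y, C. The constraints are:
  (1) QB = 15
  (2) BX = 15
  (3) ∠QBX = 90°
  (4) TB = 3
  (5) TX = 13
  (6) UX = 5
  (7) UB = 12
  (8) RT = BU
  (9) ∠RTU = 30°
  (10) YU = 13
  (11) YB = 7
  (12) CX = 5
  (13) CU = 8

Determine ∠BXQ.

Step 1: By the law of cosines on triangle XBQ: XQ² = 15² + 15² − 2·15·15·cos(90°) = 450, so XQ = 15·√2.
Step 2: By the inverse law of cosines on triangle BXQ: cos(∠BXQ) = (15² + (15·√2)² − 15²) / (2·15·15·√2) = 450/636.4 = 0.7071, so ∠BXQ = 45°.

Therefore, the measure of angle ∠BXQ = 45°.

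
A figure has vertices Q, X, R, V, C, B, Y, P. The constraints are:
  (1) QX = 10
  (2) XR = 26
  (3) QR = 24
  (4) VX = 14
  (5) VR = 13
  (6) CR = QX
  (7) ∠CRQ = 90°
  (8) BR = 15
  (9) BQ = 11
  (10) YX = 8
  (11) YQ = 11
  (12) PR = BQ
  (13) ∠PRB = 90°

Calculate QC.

From the given relations: CR = QX = 10.
Step 1: By the law of cosines on triangle QRC: QC² = 24² + 10² − 2·24·10·cos(90°) = 676, so QC = 26.

Therefore, the length of QC = 26.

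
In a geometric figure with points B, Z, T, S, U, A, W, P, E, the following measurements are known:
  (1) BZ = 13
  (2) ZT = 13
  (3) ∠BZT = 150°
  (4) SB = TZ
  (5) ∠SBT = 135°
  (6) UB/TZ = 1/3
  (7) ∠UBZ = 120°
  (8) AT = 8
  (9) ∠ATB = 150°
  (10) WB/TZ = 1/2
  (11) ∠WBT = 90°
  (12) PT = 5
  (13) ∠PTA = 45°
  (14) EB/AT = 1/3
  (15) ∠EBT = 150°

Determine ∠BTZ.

Step 1: By the law of cosines on triangle TZB: TB² = 13² + 13² − 2·13·13·cos(150°) = 630.72, so TB ≈ 25.11.
Step 2: By the inverse law of cosines on triangle BTZ: cos(∠BTZ) = (25.11² + 13² − 13²) / (2·25.11·13) = 630.72/652.97 = 0.9659, so ∠BTZ = 15°.

Therefore, the measure of angle ∠BTZ = 15°.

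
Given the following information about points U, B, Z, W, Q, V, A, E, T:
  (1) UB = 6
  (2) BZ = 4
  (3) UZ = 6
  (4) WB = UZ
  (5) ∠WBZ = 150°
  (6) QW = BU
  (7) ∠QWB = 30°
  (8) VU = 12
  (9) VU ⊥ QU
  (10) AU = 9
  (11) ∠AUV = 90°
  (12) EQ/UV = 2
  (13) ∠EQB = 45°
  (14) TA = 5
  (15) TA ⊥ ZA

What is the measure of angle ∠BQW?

From the given relations: QW = BU = 6; WB = UZ = 6.
Step 1: By the law of cosines on triangle QWB: QB² = 6² + 6² − 2·6·6·cos(30°) = 9.65, so QB ≈ 3.11.
Step 2: By the inverse law of cosines on triangle BQW: cos(∠BQW) = (3.11² + 6² − 6²) / (2·3.11·6) = 9.65/37.27 = 0.2588, so ∠BQW = 75°.

Therefore, the measure of angle ∠BQW = 75°.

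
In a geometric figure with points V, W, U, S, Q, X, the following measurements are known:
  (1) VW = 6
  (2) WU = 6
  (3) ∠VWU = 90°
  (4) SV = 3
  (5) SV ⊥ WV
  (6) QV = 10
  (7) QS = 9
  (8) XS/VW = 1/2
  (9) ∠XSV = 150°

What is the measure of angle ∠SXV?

From the given relations: XS = 1/2·VW = 1/2·6 = 3.
Step 1: By the law of cosines on triangle XSV: XV² = 3² + 3² − 2·3·3·cos(150°) = 33.59, so XV ≈ 5.8.
Step 2: By the inverse law of cosines on triangle SXV: cos(∠SXV) = (3² + 5.8² − 3²) / (2·3·5.8) = 33.59/34.77 = 0.9659, so ∠SXV = 15°.

Therefore, the measure of angle ∠SXV = 15°.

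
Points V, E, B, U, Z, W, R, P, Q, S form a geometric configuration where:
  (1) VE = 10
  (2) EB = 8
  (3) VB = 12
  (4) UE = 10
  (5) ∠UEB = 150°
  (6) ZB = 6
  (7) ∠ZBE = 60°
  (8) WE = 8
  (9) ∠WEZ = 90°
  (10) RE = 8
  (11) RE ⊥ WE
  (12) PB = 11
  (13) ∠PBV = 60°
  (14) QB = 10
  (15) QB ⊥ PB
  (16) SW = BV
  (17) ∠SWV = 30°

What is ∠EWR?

Step 1: By the law of cosines on triangle WER: WR² = 8² + 8² − 2·8·8·cos(90°) = 128, so WR = 8·√2.
Step 2: By the inverse law of cosines on triangle EWR: cos(∠EWR) = (8² + (8·√2)² − 8²) / (2·8·8·√2) = 128/181.02 = 0.7071, so ∠EWR = 45°.

Therefore, the measure of angle ∠EWR = 45°.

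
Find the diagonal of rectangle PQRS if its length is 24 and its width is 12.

Using the Pythagorean theorem:
d² = 24² + 12² = 576 + 144 = 720
d = sqrt(720) = 12*sqrt(5)

12*sqrt(5)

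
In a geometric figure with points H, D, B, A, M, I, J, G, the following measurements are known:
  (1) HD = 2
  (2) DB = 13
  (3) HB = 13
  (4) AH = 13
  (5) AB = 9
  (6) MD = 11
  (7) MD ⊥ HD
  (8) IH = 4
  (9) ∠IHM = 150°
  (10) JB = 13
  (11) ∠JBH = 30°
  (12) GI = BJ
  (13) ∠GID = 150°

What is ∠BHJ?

Step 1: By the law of cosines on triangle HBJ: HJ² = 13² + 13² − 2·13·13·cos(30°) = 45.28, so HJ ≈ 6.73.
Step 2: By the inverse law of cosines on triangle BHJ: cos(∠BHJ) = (13² + 6.73² − 13²) / (2·13·6.73) = 45.28/174.96 = 0.2588, so ∠BHJ = 75°.

Therefore, the measure of angle ∠BHJ = 75°.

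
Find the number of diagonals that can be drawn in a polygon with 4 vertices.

Each of the 4 vertices connects to 1 non-adjacent vertices via diagonals.
Total connections = 4 × 1 = 4, but each diagonal is counted twice.
Number of diagonals = 4 / 2 = 2.

2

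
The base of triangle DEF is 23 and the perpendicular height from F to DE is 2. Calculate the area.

Area = (1/2) * base * height
Area = (1/2) * 23 * 2
Area = 23

23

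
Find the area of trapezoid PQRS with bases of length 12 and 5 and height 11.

A trapezoid's area equals the midsegment times the height.
The midsegment is (12 + 5) / 2 = 17/2.
Area = 17/2 * 11 = 187/2.

187/2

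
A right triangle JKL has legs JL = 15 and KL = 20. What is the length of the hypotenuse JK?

By the Pythagorean theorem: JK^2 = JL^2 + KL^2
JK^2 = 15^2 + 20^2 = 225 + 400 = 625
JK = sqrt(625) = 25

25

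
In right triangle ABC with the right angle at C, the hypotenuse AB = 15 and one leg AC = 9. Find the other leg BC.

By the Pythagorean theorem: BC^2 = AB^2 - AC^2
BC^2 = 15^2 - 9^2 = 225 - 81 = 144
BC = sqrt(144) = 12

12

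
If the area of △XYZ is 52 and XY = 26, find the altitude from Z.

Area = (1/2) * base * height
height = 2 * Area / base
height = 2 * 52 / 26
height = 104 / 26
height = 4

4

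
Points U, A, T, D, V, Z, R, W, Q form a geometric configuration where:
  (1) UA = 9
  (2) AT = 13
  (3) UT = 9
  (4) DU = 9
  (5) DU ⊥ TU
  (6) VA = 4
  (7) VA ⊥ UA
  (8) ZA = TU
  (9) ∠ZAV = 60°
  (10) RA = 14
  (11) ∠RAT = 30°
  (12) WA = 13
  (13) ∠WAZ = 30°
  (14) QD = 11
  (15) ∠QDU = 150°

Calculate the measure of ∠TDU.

Step 1: By the law of cosines on triangle DUT: DT² = 9² + 9² − 2·9·9·cos(90°) = 162, so DT = 9·√2.
Step 2: By the inverse law of cosines on triangle TDU: cos(∠TDU) = ((9·√2)² + 9² − 9²) / (2·9·√2·9) = 162/229.1 = 0.7071, so ∠TDU = 45°.

Therefore, the measure of angle ∠TDU = 45°.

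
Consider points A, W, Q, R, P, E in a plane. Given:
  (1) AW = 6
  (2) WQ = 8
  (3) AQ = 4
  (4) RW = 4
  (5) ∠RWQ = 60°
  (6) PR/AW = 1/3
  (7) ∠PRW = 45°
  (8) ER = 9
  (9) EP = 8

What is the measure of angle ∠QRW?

Step 1: By the law of cosines on triangle RWQ: RQ² = 4² + 8² − 2·4·8·cos(60°) = 48, so RQ = 4·√3.
Step 2: By the inverse law of cosines on triangle QRW: cos(∠QRW) = ((4·√3)² + 4² − 8²) / (2·4·√3·4) = 0/55.43 = 0, so ∠QRW = 90°.

Therefore, the measure of angle ∠QRW = 90°.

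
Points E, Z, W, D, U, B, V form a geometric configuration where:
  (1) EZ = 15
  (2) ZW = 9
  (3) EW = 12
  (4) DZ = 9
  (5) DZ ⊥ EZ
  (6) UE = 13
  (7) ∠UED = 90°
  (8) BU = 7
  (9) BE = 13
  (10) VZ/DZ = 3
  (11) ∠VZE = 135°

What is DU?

Step 1: By the law of cosines on triangle EZD: ED² = 15² + 9² − 2·15·9·cos(90°) = 306, so ED = 3·√34.
Step 2: By the law of cosines on triangle DEU: DU² = (3·√34)² + 13² − 2·3·√34·13·cos(90°) = 475, so DU = 5·√19.

Therefore, the length of DU = 5·√19.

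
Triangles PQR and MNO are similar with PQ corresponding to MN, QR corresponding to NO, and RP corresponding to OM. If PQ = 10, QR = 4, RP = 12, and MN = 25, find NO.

k = 25/10 = 5/2. NO = 5/2 * 4 = 10.

10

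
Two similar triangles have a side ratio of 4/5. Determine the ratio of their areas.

The ratio of areas of similar triangles equals the square of the side ratio.
Side ratio = 4:5
Area ratio = (4/5)^2 = 16/25 = 16:25

16:25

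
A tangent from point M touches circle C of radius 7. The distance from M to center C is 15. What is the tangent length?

tangent = √(d² - r²) = √(15² - 7²) = √(225 - 49) = √176 = 4*sqrt(11)

4*sqrt(11)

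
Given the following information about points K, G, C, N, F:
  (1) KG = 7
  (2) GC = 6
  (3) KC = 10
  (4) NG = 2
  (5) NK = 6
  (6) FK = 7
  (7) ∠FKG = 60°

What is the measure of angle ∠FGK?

Step 1: By the law of cosines on triangle GKF: GF² = 7² + 7² − 2·7·7·cos(60°) = 49, so GF = 7.
Step 2: By the inverse law of cosines on triangle FGK: cos(∠FGK) = (7² + 7² − 7²) / (2·7·7) = 49/98 = 0.5, so ∠FGK = 60°.

Therefore, the measure of angle ∠FGK = 60°.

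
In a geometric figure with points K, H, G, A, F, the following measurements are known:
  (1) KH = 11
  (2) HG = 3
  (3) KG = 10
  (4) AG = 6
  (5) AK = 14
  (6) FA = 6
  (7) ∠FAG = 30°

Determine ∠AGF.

Step 1: By the law of cosines on triangle GAF: GF² = 6² + 6² − 2·6·6·cos(30°) = 9.65, so GF ≈ 3.11.
Step 2: By the inverse law of cosines on triangle AGF: cos(∠AGF) = (6² + 3.11² − 6²) / (2·6·3.11) = 9.65/37.27 = 0.2588, so ∠AGF = 75°.

Therefore, the measure of angle ∠AGF = 75°.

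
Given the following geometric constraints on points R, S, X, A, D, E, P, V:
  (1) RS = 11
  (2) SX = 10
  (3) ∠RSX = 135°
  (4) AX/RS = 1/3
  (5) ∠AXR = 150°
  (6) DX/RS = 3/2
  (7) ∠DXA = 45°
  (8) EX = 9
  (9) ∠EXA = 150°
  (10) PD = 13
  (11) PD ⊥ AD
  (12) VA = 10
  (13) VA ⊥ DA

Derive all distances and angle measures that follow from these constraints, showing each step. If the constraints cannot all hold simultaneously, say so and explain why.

The constraints are consistent.

From the given relations:
  AX = 1/3·RS = 1/3·11 ≈ 3.67
  DX = 3/2·RS = 3/2·11 ≈ 16.5

Step 1: From RS = 11, SX = 10, and ∠RSX = 135°, by the law of cosines:
  RX² = RS² + SX² - 2·RS·SX·cos(135°) = 121 + 100 + 155.6 = 376.6
  RX ≈ 19.41

Step 2: From AX = 3.67, XD = 16.5, and ∠AXD = 45°, by the law of cosines:
  AD² = AX² + XD² - 2·AX·XD·cos(45°) = 13.44 + 272.2 - 85.56 = 200.1
  AD ≈ 14.15

Step 3: From AX = 3.67, XE = 9, and ∠AXE = 150°, by the law of cosines:
  AE² = AX² + XE² - 2·AX·XE·cos(150°) = 13.44 + 81 + 57.16 = 151.6
  AE ≈ 12.31

Step 4: From RX = 19.41, XA = 3.67, and ∠RXA = 150°, by the law of cosines:
  RA² = RX² + XA² - 2·RX·XA·cos(150°) = 376.6 + 13.44 + 123.2 = 513.2
  RA ≈ 22.65

Step 5: From AD = 14.15, DP = 13, and ∠ADP = 90°, by the law of cosines:
  AP² = AD² + DP² - 2·AD·DP·cos(90°) = 200.1 + 169 - 0 = 369.1
  AP ≈ 19.21

Step 6: From DA = 14.15, AV = 10, and ∠DAV = 90°, by the law of cosines:
  DV² = DA² + AV² - 2·DA·AV·cos(90°) = 200.1 + 100 - 0 = 300.1
  DV ≈ 17.32

Step 7: From RS = 11, RX = 19.41, SX = 10, by the inverse law of cosines:
  cos(∠SRX) = (RS² + RX² - SX²) / (2·RS·RX)
  ∠SRX = 21.37°

Step 8: From XR = 19.41, XS = 10, RS = 11, by the inverse law of cosines:
  cos(∠RXS) = (XR² + XS² - RS²) / (2·XR·XS)
  ∠RXS = 23.63°

Step 9: From AD = 14.15, AX = 3.67, DX = 16.5, by the inverse law of cosines:
  cos(∠DAX) = (AD² + AX² - DX²) / (2·AD·AX)
  ∠DAX = 124.44°

Step 10: From AE = 12.31, AX = 3.67, EX = 9, by the inverse law of cosines:
  cos(∠EAX) = (AE² + AX² - EX²) / (2·AE·AX)
  ∠EAX = 21.44°

Step 11: From DA = 14.15, DX = 16.5, AX = 3.67, by the inverse law of cosines:
  cos(∠ADX) = (DA² + DX² - AX²) / (2·DA·DX)
  ∠ADX = 10.56°

Step 12: From EA = 12.31, EX = 9, AX = 3.67, by the inverse law of cosines:
  cos(∠AEX) = (EA² + EX² - AX²) / (2·EA·EX)
  ∠AEX = 8.56°

Step 13: From RA = 22.65, RX = 19.41, AX = 3.67, by the inverse law of cosines:
  cos(∠ARX) = (RA² + RX² - AX²) / (2·RA·RX)
  ∠ARX = 4.64°

Step 14: From AD = 14.15, AP = 19.21, DP = 13, by the inverse law of cosines:
  cos(∠DAP) = (AD² + AP² - DP²) / (2·AD·AP)
  ∠DAP = 42.58°

Step 15: From AR = 22.65, AX = 3.67, RX = 19.41, by the inverse law of cosines:
  cos(∠RAX) = (AR² + AX² - RX²) / (2·AR·AX)
  ∠RAX = 25.36°

Step 16: From DA = 14.15, DV = 17.32, AV = 10, by the inverse law of cosines:
  cos(∠ADV) = (DA² + DV² - AV²) / (2·DA·DV)
  ∠ADV = 35.26°

Step 17: From PA = 19.21, PD = 13, AD = 14.15, by the inverse law of cosines:
  cos(∠APD) = (PA² + PD² - AD²) / (2·PA·PD)
  ∠APD = 47.42°

Step 18: From VA = 10, VD = 17.32, AD = 14.15, by the inverse law of cosines:
  cos(∠AVD) = (VA² + VD² - AD²) / (2·VA·VD)
  ∠AVD = 54.74°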